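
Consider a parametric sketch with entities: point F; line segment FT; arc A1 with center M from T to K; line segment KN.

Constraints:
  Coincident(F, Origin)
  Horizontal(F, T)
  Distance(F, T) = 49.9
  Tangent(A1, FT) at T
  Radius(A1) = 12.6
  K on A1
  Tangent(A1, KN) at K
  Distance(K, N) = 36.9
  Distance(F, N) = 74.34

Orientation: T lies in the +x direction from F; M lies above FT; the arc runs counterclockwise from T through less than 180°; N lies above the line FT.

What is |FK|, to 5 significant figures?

64.065

Checks: |MK| = 12.60 ✓; ∠(MK, KN) = 90.00° ✓; |KN| = 36.90 ✓; |FN| = 74.34 ✓.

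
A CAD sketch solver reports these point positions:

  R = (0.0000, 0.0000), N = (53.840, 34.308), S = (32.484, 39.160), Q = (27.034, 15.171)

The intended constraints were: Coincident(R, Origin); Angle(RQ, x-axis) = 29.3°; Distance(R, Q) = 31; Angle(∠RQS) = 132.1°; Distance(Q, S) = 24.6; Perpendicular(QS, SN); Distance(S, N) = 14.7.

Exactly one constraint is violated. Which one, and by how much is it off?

Distance(S, N) = 14.7 — off by 7.20.

R = (0.00, 0.00) ✓; RQ at 29.30° ✓; |RQ| = 31.00 ✓; ∠RQS = 132.1° ✓; |QS| = 24.60 ✓; ∠(QS, SN) = 90.00° ✓; |SN| = 21.90 ✗.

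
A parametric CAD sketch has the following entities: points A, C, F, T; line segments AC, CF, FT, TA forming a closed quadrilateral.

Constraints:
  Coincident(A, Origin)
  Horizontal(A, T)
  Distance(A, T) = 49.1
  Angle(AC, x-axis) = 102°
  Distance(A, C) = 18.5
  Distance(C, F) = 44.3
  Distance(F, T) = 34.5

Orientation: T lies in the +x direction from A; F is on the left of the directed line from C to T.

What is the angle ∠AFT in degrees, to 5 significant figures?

68.098°

A is at the origin; A and T share the same y with |AT| = 49.1 and T in +x, so T = (49.1, 0). AC runs at 102.0° with |AC| = 18.5, so C = (-3.8464, 18.096). F is determined by |CF| = 44.3 and |FT| = 34.5 together: it lies at the intersection of circle(C, 44.3) and circle(T, 34.5). With |CT| = 55.953, the foot of the radical line on CT is 34.877 from C and the perpendicular offset is √(44.3² − 34.877²) = 27.314. Taking the left-of-CT solution: F = (37.990, 32.662).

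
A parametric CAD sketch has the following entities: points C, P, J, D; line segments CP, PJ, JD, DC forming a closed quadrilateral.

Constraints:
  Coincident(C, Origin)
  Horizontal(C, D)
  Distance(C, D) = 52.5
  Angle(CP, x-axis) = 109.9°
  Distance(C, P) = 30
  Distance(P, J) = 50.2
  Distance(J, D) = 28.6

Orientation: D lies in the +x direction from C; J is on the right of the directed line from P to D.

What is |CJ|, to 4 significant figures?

26.08

C is at the origin; CD is horizontal with |CD| = 52.5 and D in +x, so D = (52.5, 0). CP runs at 109.9° with |CP| = 30.0, so P = (-10.21, 28.21). J is determined by |PJ| = 50.2 and |JD| = 28.6 together: it lies at the intersection of circle(P, 50.2) and circle(D, 28.6). With |PD| = 68.76, the foot of the radical line on PD is 46.76 from P and the perpendicular offset is √(50.2² − 46.76²) = 18.27. Taking the right-of-PD solution: J = (24.94, -7.633).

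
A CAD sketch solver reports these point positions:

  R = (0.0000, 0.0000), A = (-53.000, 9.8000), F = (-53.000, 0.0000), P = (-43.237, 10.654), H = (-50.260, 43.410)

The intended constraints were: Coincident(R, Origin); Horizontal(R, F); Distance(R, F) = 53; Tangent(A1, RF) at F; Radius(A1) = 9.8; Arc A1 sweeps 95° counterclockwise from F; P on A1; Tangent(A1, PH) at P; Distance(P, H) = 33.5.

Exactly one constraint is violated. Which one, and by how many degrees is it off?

Tangent(A1, PH) at P — off by 7.10°.

R = (0.00, 0.00) ✓; R.y = 0.00, F.y = 0.00 ✓; |RF| = 53.00 ✓; ∠(AF, FR) = 90.00° ✓; |AF| = 9.800 ✓; bearing(A→P) − bearing(A→F) = 95.00° ✓; |AP| = 9.800 ✓; ∠(AP, PH) = 82.90° ✗; |PH| = 33.50 ✓.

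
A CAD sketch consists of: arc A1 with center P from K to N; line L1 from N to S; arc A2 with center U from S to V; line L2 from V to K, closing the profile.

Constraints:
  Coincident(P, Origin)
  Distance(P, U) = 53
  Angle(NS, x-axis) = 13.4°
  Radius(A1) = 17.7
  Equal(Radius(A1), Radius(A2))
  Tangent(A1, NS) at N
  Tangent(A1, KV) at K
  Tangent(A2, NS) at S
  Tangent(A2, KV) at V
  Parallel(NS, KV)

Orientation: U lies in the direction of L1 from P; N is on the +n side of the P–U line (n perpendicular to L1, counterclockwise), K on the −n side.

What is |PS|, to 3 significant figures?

55.9

The slot axis is L1's direction at 13.4°, so u = (cos 13.4°, sin 13.4°) = (0.973, 0.232) and n = (−sin 13.4°, cos 13.4°) = (-0.232, 0.973). P is at the origin and U lies 53.0 along u from P, so U = 53.0·u = (51.6, 12.3). Tangency of A1 to both parallel lines with radius 17.7 puts N and K at P ± 17.7·n: N = (-4.10, 17.2), K = (4.10, -17.2). Equal radii place S and V the same way about U: S = U + 17.7·n = (47.5, 29.5), V = U − 17.7·n = (55.7, -4.94). Then |PS| = |S − P| = 55.9.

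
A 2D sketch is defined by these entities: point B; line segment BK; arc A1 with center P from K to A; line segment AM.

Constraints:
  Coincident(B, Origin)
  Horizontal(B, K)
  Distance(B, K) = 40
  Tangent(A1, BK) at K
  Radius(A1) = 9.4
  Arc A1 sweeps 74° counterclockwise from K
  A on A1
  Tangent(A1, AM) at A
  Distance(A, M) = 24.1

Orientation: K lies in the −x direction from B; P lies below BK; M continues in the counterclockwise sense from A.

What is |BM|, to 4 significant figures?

63.23

B is at the origin; B and K share the same y with |BK| = 40.0 and K on the −x side, so K = (-40.00, 0.000). A1 meets BK tangentially, so PK is at right angles to BK, so P = K + (0, -9.4) = (-40.00, -9.400). On A1, K sits at bearing 90° from P; a 74° counterclockwise sweep puts A at bearing 164°, so A = P + 9.4·(cos 164°, sin 164°) = (-49.04, -6.809). A1 meets AM tangentially, so PA is at right angles to AM, so AM runs along (−sin 164°, cos 164°); with |AM| = 24.1, M = (-55.68, -29.98). Then |BM| = |M − B| = 63.23.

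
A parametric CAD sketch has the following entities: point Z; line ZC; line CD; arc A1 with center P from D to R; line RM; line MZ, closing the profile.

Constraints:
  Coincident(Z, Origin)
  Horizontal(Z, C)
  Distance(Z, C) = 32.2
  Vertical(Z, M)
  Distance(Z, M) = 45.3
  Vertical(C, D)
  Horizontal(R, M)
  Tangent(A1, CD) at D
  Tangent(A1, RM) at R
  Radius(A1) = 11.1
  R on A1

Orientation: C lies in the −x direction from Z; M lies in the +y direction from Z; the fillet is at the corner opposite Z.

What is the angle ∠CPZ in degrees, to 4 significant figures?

49.65°

Z is at the origin; ZC is horizontal with |ZC| = 32.2 and C on the −x side, so C = (-32.20, 0.000). ZM is vertical with |ZM| = 45.3 and M on the +y side, so M = (0.000, 45.30). The virtual corner opposite Z is at (-32.20, 45.30). A1 meets CD tangentially, so PD is at right angles to CD and the tangent condition forces PR to be normal to RM, with radius 11.1, so the center P sits 11.1 in from both sides at P = (-21.10, 34.20). Then cos ∠CPZ = PC·PZ / (|PC||PZ|), giving 49.65°.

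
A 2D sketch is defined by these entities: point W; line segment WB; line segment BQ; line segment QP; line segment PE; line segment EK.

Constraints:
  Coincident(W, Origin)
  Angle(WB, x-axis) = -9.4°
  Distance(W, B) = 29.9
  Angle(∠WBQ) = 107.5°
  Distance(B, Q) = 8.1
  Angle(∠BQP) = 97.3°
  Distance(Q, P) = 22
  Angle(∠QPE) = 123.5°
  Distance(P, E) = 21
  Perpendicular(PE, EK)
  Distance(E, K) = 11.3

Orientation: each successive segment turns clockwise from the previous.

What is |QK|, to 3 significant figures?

33.9

∠QPE = 123.5° gives PE at 139° from the x-axis; with |PE| = 21.0, E = (-6.40, -4.94). The perpendicularity gives EK at right angles to PE, so EK runs at 48.9°; with |EK| = 11.3, K = (1.03, 3.58). Then |QK| = |K − Q| = 33.9.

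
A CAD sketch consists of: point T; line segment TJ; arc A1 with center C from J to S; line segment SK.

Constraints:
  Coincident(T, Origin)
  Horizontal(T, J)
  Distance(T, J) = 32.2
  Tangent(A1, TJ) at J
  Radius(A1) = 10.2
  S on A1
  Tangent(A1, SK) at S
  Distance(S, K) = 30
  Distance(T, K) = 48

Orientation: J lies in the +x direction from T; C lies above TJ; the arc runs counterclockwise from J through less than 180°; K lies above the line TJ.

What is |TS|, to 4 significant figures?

43.73

T is at the origin; TJ is horizontal with |TJ| = 32.2 and J on the +x side, so J = (32.20, 0.000). A1 meets TJ tangentially, so CJ is at right angles to TJ, so C = J + (0, 10.2) = (32.20, 10.20). Since CS ⟂ SK (tangency), |CK| = √(10.2² + 30.0²) = 31.69 regardless of where S sits on A1. So K lies on both circle(T, 48.0) and circle(C, 31.69); the above-TJ intersection is K = (24.90, 41.03). S is the foot of the tangent from K: S = (40.84, 15.62).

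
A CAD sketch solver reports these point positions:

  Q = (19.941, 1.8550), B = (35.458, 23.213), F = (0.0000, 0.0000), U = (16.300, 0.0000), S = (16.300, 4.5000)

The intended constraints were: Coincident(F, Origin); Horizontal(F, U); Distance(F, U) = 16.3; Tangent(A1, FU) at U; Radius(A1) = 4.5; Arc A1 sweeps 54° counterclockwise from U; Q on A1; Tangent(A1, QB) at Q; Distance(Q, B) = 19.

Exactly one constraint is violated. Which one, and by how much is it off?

Distance(Q, B) = 19 — off by 7.40.

F = (0.00, 0.00) ✓; F.y = 0.00, U.y = 0.00 ✓; |FU| = 16.30 ✓; ∠(SU, UF) = 90.00° ✓; |SU| = 4.500 ✓; bearing(S→Q) − bearing(S→U) = 54.00° ✓; |SQ| = 4.500 ✓; ∠(SQ, QB) = 90.00° ✓; |QB| = 26.40 ✗.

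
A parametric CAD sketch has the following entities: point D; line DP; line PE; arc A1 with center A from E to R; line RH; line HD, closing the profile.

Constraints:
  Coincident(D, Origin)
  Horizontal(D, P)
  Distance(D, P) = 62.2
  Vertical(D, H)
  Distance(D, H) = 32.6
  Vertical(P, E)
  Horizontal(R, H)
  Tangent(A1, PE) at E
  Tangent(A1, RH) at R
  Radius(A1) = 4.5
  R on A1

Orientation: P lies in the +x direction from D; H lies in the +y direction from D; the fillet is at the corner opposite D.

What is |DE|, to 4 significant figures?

68.25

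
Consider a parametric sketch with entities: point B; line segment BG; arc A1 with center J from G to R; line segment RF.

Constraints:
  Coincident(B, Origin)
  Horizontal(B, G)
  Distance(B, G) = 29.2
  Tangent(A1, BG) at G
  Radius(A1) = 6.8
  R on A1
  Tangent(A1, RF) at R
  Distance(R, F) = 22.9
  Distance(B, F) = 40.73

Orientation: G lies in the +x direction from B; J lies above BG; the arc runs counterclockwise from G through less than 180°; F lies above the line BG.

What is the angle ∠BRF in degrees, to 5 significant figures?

82.709°

B is at the origin; BG is horizontal with |BG| = 29.2 and G on the +x side, so G = (29.200, 0.0000). Tangency of A1 to BG means the radius JG is perpendicular to BG, so J = G + (0, 6.8) = (29.200, 6.8000). Since JR ⟂ RF (tangency), |JF| = √(6.8² + 22.9²) = 23.888 regardless of where R sits on A1. So F lies on both circle(B, 40.73) and circle(J, 23.888); the above-BG intersection is F = (26.906, 30.578). R is the foot of the tangent from F: R = (35.503, 9.3528).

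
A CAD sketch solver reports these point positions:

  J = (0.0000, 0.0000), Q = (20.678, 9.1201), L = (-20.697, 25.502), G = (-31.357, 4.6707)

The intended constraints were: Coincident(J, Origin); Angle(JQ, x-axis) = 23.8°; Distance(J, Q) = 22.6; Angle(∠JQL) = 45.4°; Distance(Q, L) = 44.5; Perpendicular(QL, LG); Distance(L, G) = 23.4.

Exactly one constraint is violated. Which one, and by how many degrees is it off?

Perpendicular(QL, LG) — off by 5.50°.

J = (0.00, 0.00) ✓; JQ at 23.80° ✓; |JQ| = 22.60 ✓; ∠JQL = 45.40° ✓; |QL| = 44.50 ✓; ∠(QL, LG) = 84.50° ✗; |LG| = 23.40 ✓.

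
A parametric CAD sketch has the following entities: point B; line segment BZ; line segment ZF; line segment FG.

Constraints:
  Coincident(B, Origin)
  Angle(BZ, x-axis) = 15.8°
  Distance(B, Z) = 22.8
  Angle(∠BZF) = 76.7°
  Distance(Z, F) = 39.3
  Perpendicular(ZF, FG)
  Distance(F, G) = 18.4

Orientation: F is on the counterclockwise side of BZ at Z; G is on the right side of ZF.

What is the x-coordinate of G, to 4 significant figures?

18.90

B is at the origin; BZ runs at 15.8° with length 22.8, so Z = 22.8·(cos 15.8°, sin 15.8°) = (21.94, 6.208). ∠BZF = 76.7°, so ZF runs at 15.8° + (180° − 76.7°) = 119.1° from the x-axis; with |ZF| = 39.3, F = Z + 39.3·(cos 119.1°, sin 119.1°) = (2.826, 40.55). ZF is perpendicular to FG; with |FG| = 18.4 on the right of ZF, G = F + 18.4·(0.8738, 0.4863) = (18.90, 49.50). So G.x = 18.90.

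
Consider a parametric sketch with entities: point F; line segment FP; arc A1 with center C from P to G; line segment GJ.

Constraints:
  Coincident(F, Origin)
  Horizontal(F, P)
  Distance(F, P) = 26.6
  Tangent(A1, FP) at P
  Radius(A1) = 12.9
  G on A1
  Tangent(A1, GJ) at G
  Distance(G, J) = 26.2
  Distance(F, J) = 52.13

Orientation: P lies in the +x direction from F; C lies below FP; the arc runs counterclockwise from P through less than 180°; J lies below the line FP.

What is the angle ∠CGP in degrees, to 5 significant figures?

27.322°

Checks: |CG| = 12.90 ✓; ∠(CG, GJ) = 90.00° ✓; |GJ| = 26.20 ✓; |FJ| = 52.13 ✓.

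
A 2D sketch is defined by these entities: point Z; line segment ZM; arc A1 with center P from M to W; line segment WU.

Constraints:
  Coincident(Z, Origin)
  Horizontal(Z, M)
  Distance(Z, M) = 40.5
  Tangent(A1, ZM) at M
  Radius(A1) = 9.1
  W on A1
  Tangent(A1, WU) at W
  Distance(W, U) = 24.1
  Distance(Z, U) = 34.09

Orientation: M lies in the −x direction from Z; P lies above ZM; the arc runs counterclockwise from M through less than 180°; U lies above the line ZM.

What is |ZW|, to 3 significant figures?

32.8

Checks: |PW| = 9.100 ✓; ∠(PW, WU) = 90.00° ✓; |WU| = 24.10 ✓; |ZU| = 34.09 ✓.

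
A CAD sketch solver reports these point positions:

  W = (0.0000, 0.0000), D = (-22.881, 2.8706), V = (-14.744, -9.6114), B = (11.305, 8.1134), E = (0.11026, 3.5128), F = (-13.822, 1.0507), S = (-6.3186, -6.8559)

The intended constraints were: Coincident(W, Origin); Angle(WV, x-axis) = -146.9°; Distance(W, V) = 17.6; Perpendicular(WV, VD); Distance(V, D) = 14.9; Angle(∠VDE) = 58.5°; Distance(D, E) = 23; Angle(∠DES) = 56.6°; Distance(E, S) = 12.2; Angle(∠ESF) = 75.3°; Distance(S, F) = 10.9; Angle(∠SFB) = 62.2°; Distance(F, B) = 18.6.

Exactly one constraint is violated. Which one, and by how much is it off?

Distance(F, B) = 18.6 — off by 7.50.

W = (0.00, 0.00) ✓; WV at -146.9° ✓; |WV| = 17.60 ✓; ∠(WV, VD) = 90.00° ✓; |VD| = 14.90 ✓; ∠VDE = 58.50° ✓; |DE| = 23.00 ✓; ∠DES = 56.60° ✓; |ES| = 12.20 ✓; ∠ESF = 75.30° ✓; |SF| = 10.90 ✓; ∠SFB = 62.20° ✓; |FB| = 26.10 ✗.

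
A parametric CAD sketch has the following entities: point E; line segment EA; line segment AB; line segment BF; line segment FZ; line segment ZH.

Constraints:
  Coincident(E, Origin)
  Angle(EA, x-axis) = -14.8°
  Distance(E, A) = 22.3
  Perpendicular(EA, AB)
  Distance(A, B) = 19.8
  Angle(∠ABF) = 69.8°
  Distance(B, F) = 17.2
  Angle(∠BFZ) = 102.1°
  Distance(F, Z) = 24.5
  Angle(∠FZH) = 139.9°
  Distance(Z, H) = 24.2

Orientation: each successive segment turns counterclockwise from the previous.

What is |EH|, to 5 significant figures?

38.316

E is at the origin; EA runs at -14.8° with length 22.3, so A = (21.560, -5.6964). EA is perpendicular to AB, so AB runs at 75.200°; with |AB| = 19.8, B = (26.618, 13.447). ∠ABF = 69.8° gives BF at -174.60° from the x-axis; with |BF| = 17.2, F = (9.4943, 11.828). ∠BFZ = 102.1° gives FZ at -96.700° from the x-axis; with |FZ| = 24.5, Z = (6.6359, -12.505). ∠FZH = 139.9° gives ZH at -56.600° from the x-axis; with |ZH| = 24.2, H = (19.958, -32.708). Then |EH| = |H − E| = 38.316.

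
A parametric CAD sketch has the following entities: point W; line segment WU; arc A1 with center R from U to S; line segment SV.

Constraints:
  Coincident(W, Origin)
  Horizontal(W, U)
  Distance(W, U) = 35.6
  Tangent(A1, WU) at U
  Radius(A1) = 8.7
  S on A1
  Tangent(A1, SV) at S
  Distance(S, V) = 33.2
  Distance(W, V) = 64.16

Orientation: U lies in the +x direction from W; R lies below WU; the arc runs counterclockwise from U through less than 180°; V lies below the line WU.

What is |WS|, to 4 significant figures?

32.32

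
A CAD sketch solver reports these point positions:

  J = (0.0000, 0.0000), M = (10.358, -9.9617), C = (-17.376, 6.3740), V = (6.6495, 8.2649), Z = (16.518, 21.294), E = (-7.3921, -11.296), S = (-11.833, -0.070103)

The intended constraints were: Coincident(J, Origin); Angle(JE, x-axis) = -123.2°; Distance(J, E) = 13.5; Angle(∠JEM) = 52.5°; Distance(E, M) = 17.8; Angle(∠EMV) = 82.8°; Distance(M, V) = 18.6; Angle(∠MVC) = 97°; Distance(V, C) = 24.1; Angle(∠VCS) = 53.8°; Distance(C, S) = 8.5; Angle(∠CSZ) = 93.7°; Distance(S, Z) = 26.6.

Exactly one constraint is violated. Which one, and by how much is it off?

Distance(S, Z) = 26.6 — off by 8.90.

J = (0.00, 0.00) ✓; JE at -123.2° ✓; |JE| = 13.50 ✓; ∠JEM = 52.50° ✓; |EM| = 17.80 ✓; ∠EMV = 82.80° ✓; |MV| = 18.60 ✓; ∠MVC = 97.00° ✓; |VC| = 24.10 ✓; ∠VCS = 53.80° ✓; |CS| = 8.500 ✓; ∠CSZ = 93.70° ✓; |SZ| = 35.50 ✗.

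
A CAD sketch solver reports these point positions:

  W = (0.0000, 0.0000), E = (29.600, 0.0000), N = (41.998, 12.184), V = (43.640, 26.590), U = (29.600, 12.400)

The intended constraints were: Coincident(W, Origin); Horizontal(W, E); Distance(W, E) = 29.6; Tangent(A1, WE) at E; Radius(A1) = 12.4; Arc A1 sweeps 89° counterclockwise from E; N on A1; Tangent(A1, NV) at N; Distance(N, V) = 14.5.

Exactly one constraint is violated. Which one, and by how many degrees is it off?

Tangent(A1, NV) at N — off by 5.50°.

W = (0.00, 0.00) ✓; W.y = 0.00, E.y = 0.00 ✓; |WE| = 29.60 ✓; ∠(UE, EW) = 90.00° ✓; |UE| = 12.40 ✓; bearing(U→N) − bearing(U→E) = 89.00° ✓; |UN| = 12.40 ✓; ∠(UN, NV) = 95.50° ✗; |NV| = 14.50 ✓.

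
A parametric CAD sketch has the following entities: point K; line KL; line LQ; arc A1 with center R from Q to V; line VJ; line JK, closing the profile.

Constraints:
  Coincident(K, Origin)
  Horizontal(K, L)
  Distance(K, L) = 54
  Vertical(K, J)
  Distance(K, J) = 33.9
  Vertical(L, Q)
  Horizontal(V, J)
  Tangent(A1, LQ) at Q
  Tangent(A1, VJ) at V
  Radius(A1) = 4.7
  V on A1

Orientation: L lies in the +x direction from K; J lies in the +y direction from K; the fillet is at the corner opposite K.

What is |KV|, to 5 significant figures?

59.831

The virtual corner opposite K is at (54.000, 33.900). Tangency of A1 to LQ means the radius RQ is perpendicular to LQ and A1 meets VJ tangentially, so RV is at right angles to VJ, with radius 4.7, so the center R sits 4.7 in from both sides at R = (49.300, 29.200). That places the tangent points at Q = (54.000, 29.200) on LQ and V = (49.300, 33.900) on VJ. Then |KV| = |V − K| = 59.831.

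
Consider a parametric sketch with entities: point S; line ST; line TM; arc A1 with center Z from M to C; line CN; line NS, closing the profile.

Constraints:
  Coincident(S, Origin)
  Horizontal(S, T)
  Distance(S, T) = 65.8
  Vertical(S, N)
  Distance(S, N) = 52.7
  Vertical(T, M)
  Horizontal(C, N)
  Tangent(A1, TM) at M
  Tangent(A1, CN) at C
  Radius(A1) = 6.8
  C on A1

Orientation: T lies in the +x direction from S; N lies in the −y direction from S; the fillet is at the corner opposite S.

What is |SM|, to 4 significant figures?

80.23

The virtual corner opposite S is at (65.80, -52.70). The tangent condition forces ZM to be normal to TM and tangency of A1 to CN means the radius ZC is perpendicular to CN, with radius 6.8, so the center Z sits 6.8 in from both sides at Z = (59.00, -45.90). That places the tangent points at M = (65.80, -45.90) on TM and C = (59.00, -52.70) on CN. Then |SM| = |M − S| = 80.23.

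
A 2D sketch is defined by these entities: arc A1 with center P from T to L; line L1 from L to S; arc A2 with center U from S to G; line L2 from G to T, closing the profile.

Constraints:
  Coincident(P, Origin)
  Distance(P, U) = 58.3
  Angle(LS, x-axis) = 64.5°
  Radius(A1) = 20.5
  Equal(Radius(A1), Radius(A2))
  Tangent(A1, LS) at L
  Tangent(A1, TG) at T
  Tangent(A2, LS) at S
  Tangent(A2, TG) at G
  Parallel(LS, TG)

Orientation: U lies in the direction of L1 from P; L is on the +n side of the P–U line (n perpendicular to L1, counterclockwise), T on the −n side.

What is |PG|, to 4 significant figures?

61.80

Tangency of A1 to both parallel lines with radius 20.5 puts L and T at P ± 20.5·n: L = (-18.50, 8.825), T = (18.50, -8.825). Equal radii place S and G the same way about U: S = U + 20.5·n = (6.596, 61.45), G = U − 20.5·n = (43.60, 43.80). Then |PG| = |G − P| = 61.80.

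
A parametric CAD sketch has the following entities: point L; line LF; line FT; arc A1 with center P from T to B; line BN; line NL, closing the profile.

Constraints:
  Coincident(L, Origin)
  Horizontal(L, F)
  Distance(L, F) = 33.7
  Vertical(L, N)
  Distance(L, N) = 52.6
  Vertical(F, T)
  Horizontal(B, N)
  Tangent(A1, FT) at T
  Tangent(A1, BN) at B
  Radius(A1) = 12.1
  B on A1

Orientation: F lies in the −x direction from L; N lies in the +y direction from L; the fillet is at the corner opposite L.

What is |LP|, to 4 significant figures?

45.90

L is at the origin; LF is horizontal with |LF| = 33.7 and F on the −x side, so F = (-33.70, 0.000). L and N share the same x with |LN| = 52.6 and N on the +y side, so N = (0.000, 52.60). The virtual corner opposite L is at (-33.70, 52.60). Since A1 is tangent to FT there, PT ⟂ FT and tangency of A1 to BN means the radius PB is perpendicular to BN, with radius 12.1, so the center P sits 12.1 in from both sides at P = (-21.60, 40.50). Then |LP| = |P − L| = 45.90.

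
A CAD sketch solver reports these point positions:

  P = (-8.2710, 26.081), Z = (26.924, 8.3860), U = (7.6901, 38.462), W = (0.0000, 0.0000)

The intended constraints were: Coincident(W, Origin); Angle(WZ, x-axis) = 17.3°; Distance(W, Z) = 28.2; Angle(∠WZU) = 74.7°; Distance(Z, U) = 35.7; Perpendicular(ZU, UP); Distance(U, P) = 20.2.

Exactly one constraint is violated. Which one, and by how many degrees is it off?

Perpendicular(ZU, UP) — off by 5.20°.

W = (0.00, 0.00) ✓; WZ at 17.30° ✓; |WZ| = 28.20 ✓; ∠WZU = 74.70° ✓; |ZU| = 35.70 ✓; ∠(ZU, UP) = 95.20° ✗; |UP| = 20.20 ✓.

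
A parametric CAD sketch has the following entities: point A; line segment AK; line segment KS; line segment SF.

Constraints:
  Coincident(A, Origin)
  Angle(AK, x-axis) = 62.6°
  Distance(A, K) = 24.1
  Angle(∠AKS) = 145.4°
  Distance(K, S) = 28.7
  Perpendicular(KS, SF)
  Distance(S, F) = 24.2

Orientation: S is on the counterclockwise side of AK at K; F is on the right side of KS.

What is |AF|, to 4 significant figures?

61.57

A is at the origin; AK runs at 62.6° with length 24.1, so K = 24.1·(cos 62.6°, sin 62.6°) = (11.09, 21.40). ∠AKS = 145.4°, so KS runs at 62.6° + (180° − 145.4°) = 97.20° from the x-axis; with |KS| = 28.7, S = K + 28.7·(cos 97.20°, sin 97.20°) = (7.494, 49.87). KS ⟂ SF; with |SF| = 24.2 on the right of KS, F = S + 24.2·(0.9921, 0.1253) = (31.50, 52.90). Then |AF| = |F − A| = 61.57.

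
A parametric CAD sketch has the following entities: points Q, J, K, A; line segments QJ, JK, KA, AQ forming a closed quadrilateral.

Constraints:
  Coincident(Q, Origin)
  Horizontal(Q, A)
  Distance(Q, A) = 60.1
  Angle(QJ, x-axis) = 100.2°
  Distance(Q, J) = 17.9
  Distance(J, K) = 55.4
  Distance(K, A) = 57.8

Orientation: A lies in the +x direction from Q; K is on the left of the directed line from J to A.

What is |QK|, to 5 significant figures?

66.304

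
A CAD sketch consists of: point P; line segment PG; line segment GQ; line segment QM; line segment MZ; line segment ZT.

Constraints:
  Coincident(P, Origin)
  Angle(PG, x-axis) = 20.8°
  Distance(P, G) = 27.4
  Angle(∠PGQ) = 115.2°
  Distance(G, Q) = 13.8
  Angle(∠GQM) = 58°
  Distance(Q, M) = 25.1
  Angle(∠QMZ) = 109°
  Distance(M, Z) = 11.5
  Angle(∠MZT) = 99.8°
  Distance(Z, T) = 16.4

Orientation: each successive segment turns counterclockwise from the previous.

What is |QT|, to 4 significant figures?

23.71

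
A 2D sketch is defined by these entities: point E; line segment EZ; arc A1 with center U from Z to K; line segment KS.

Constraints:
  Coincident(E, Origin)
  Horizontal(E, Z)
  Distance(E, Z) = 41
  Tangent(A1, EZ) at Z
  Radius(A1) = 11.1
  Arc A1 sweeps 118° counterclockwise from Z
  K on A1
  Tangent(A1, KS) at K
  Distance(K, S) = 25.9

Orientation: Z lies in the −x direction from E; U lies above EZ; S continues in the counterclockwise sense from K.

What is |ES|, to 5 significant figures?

58.438

E is at the origin; E and Z share the same y with |EZ| = 41.0 and Z on the −x side, so Z = (-41.000, 0.0000). A1 meets EZ tangentially, so UZ is at right angles to EZ, so U = Z + (0, 11.1) = (-41.000, 11.100). On A1, Z sits at bearing -90° from U; a 118° counterclockwise sweep puts K at bearing 28°, so K = U + 11.1·(cos 28°, sin 28°) = (-31.199, 16.311). The tangent condition forces UK to be normal to KS, so KS runs along (−sin 28°, cos 28°); with |KS| = 25.9, S = (-43.359, 39.179). Then |ES| = |S − E| = 58.438.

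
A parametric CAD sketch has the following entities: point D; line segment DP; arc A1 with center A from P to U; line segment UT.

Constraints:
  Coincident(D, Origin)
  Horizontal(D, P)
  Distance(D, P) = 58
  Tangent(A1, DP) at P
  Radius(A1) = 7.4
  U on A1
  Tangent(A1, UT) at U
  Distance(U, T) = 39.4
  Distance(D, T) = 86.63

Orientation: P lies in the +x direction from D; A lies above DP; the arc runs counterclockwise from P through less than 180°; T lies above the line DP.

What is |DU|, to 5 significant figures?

65.421

Checks: ∠(AP, PD) = 90.00° ✓; |AU| = 7.400 ✓; ∠(AU, UT) = 90.00° ✓; |UT| = 39.40 ✓; |DT| = 86.63 ✓.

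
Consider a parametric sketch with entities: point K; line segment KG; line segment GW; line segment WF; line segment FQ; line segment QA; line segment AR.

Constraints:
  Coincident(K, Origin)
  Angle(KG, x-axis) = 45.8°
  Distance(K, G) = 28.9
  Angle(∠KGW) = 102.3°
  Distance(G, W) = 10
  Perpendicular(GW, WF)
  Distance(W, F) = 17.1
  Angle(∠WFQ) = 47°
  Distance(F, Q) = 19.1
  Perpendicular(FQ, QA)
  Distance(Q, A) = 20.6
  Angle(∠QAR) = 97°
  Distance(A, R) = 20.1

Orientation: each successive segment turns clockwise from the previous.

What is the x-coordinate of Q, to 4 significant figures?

14.63

K is at the origin; KG runs at 45.8° with length 28.9, so G = (20.15, 20.72). ∠KGW = 102.3° gives GW at -31.90° from the x-axis; with |GW| = 10.0, W = (28.64, 15.43). GW is perpendicular to WF, so WF runs at -121.9°; with |WF| = 17.1, F = (19.60, 0.9169). ∠WFQ = 47.0° gives FQ at 105.1° from the x-axis; with |FQ| = 19.1, Q = (14.63, 19.36). So Q.x = 14.63.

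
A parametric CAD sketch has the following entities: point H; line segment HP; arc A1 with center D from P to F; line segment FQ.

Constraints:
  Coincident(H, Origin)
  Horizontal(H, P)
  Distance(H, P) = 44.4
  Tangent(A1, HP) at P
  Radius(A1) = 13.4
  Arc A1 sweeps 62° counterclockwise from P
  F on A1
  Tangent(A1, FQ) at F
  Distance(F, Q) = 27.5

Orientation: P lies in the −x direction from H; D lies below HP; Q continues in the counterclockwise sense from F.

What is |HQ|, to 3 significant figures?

75.9

H is at the origin; HP is horizontal with |HP| = 44.4 and P on the −x side, so P = (-44.4, 0.00). Since A1 is tangent to HP there, DP ⟂ HP, so D = P + (0, -13.4) = (-44.4, -13.4). On A1, P sits at bearing 90° from D; a 62° counterclockwise sweep puts F at bearing 152°, so F = D + 13.4·(cos 152°, sin 152°) = (-56.2, -7.11). The tangent condition forces DF to be normal to FQ, so FQ runs along (−sin 152°, cos 152°); with |FQ| = 27.5, Q = (-69.1, -31.4). Then |HQ| = |Q − H| = 75.9.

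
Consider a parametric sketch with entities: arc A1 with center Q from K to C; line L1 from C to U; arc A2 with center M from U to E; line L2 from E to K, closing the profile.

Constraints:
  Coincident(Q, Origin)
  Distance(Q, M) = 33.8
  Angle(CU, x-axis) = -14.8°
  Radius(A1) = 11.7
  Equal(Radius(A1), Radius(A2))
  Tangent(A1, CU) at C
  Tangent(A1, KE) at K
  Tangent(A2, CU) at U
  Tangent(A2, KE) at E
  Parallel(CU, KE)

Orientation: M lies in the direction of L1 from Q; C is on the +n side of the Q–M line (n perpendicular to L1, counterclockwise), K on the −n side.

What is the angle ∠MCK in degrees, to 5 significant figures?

70.907°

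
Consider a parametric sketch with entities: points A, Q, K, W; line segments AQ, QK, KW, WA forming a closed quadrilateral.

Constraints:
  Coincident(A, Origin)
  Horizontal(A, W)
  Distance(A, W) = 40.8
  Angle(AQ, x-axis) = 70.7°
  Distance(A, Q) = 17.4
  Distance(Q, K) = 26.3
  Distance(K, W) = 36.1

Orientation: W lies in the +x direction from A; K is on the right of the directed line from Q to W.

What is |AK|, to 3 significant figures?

11.6

Checks: |QK| = 26.30 ✓; |KW| = 36.10 ✓.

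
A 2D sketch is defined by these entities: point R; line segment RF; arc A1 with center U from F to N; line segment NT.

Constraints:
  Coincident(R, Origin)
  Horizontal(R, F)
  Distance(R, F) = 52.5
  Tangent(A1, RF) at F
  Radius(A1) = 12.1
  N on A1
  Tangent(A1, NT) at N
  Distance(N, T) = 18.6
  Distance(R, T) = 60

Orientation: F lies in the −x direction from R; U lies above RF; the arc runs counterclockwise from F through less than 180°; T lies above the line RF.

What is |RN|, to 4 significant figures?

44.96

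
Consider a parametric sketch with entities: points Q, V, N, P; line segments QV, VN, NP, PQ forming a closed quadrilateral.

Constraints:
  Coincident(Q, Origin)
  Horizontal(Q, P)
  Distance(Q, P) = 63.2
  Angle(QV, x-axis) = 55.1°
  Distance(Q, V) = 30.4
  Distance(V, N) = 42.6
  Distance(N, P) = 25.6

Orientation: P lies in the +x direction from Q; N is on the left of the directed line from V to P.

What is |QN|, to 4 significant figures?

65.15

Q is at the origin; QP is horizontal with |QP| = 63.2 and P in +x, so P = (63.2, 0). QV runs at 55.1° with |QV| = 30.4, so V = (17.39, 24.93). N is determined by |VN| = 42.6 and |NP| = 25.6 together: it lies at the intersection of circle(V, 42.6) and circle(P, 25.6). With |VP| = 52.15, the foot of the radical line on VP is 37.19 from V and the perpendicular offset is √(42.6² − 37.19²) = 20.77. Taking the left-of-VP solution: N = (59.99, 25.40).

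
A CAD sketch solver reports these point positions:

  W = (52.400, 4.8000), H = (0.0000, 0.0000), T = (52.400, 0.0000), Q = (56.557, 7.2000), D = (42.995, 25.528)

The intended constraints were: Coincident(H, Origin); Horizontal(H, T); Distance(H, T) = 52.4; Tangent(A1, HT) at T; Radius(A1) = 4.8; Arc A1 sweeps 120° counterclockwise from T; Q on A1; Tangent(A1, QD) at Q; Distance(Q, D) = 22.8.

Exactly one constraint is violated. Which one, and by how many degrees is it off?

Tangent(A1, QD) at Q — off by 6.50°.

H = (0.00, 0.00) ✓; H.y = 0.00, T.y = 0.00 ✓; |HT| = 52.40 ✓; ∠(WT, TH) = 90.00° ✓; |WT| = 4.800 ✓; bearing(W→Q) − bearing(W→T) = 120.0° ✓; |WQ| = 4.800 ✓; ∠(WQ, QD) = 83.50° ✗; |QD| = 22.80 ✓.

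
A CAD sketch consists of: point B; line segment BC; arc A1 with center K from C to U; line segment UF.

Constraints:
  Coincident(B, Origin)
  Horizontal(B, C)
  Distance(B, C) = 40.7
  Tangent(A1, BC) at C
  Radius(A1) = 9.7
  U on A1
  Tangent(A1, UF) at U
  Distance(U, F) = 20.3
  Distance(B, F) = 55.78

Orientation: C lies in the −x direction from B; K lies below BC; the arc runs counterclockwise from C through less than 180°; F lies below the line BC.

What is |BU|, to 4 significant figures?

51.54

B is at the origin; B and C share the same y with |BC| = 40.7 and C on the −x side, so C = (-40.70, 0.000). Since A1 is tangent to BC there, KC ⟂ BC, so K = C + (0, -9.7) = (-40.70, -9.700). Since KU ⟂ UF (tangency), |KF| = √(9.7² + 20.3²) = 22.50 regardless of where U sits on A1. So F lies on both circle(B, 55.78) and circle(K, 22.50); the below-BC intersection is F = (-45.99, -31.57). U is the foot of the tangent from F: U = (-50.19, -11.71).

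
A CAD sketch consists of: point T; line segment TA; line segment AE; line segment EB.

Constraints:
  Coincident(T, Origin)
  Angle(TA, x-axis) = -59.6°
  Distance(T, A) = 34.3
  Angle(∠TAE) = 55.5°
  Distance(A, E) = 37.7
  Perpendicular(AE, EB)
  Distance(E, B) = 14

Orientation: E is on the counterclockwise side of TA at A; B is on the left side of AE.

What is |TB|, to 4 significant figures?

23.18

T is at the origin; TA runs at -59.6° with length 34.3, so A = 34.3·(cos -59.6°, sin -59.6°) = (17.36, -29.58). ∠TAE = 55.5°, so AE runs at -59.6° + (180° − 55.5°) = 64.90° from the x-axis; with |AE| = 37.7, E = A + 37.7·(cos 64.90°, sin 64.90°) = (33.35, 4.556). The perpendicularity gives EB at right angles to AE; with |EB| = 14.0 on the left of AE, B = E + 14.0·(-0.9056, 0.4242) = (20.67, 10.49). Then |TB| = |B − T| = 23.18.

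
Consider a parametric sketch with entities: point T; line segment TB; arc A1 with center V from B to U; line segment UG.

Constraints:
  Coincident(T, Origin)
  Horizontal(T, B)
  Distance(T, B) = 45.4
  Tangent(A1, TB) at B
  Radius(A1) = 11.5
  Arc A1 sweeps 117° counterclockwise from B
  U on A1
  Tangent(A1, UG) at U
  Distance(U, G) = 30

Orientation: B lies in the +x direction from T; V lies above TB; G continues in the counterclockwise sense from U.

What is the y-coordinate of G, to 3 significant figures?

43.5

T is at the origin; TB is horizontal with |TB| = 45.4 and B on the +x side, so B = (45.4, 0.00). The tangent condition forces VB to be normal to TB, so V = B + (0, 11.5) = (45.4, 11.5). On A1, B sits at bearing -90° from V; a 117° counterclockwise sweep puts U at bearing 27°, so U = V + 11.5·(cos 27°, sin 27°) = (55.6, 16.7). Since A1 is tangent to UG there, VU ⟂ UG, so UG runs along (−sin 27°, cos 27°); with |UG| = 30.0, G = (42.0, 43.5). So G.y = 43.5.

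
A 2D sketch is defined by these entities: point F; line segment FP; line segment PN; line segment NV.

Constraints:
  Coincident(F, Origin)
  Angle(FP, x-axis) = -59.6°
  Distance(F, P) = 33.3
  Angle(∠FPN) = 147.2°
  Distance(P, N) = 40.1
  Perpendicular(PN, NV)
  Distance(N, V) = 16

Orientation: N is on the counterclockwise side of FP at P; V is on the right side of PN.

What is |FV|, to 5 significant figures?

76.125

F is at the origin; FP runs at -59.6° with length 33.3, so P = 33.3·(cos -59.6°, sin -59.6°) = (16.851, -28.722). ∠FPN = 147.2°, so PN runs at -59.6° + (180° − 147.2°) = -26.800° from the x-axis; with |PN| = 40.1, N = P + 40.1·(cos -26.800°, sin -26.800°) = (52.644, -46.802). The perpendicularity gives NV at right angles to PN; with |NV| = 16.0 on the right of PN, V = N + 16.0·(-0.45088, -0.89259) = (45.430, -61.083). Then |FV| = |V − F| = 76.125.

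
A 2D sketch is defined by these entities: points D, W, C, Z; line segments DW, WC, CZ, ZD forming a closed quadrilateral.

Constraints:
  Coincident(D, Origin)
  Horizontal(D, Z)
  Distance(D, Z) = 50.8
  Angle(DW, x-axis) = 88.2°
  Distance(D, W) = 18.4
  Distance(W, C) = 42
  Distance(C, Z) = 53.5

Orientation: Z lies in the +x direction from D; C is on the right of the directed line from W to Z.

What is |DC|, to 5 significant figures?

23.714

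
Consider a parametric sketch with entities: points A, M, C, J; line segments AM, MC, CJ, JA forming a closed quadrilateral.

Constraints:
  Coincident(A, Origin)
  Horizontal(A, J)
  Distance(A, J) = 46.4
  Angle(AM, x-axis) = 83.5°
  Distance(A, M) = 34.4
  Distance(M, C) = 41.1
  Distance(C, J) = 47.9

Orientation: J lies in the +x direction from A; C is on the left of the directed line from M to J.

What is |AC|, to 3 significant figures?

64.1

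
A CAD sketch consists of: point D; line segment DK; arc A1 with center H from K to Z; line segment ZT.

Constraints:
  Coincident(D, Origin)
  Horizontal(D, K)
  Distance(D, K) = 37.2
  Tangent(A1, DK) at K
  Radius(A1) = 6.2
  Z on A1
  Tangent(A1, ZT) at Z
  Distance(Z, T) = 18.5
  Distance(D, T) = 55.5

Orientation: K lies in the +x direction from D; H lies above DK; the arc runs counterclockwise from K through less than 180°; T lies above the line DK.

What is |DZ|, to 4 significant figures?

42.54

Checks: ∠(HK, KD) = 90.00° ✓; |HZ| = 6.200 ✓; ∠(HZ, ZT) = 90.00° ✓; |ZT| = 18.50 ✓; |DT| = 55.50 ✓.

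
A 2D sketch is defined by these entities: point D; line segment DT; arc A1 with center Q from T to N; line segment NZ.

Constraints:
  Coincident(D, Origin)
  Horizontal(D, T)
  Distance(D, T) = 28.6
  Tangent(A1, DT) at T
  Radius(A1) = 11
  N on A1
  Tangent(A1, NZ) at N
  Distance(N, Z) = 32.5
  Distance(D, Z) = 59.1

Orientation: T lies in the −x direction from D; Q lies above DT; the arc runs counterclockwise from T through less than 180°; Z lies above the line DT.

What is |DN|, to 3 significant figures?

26.8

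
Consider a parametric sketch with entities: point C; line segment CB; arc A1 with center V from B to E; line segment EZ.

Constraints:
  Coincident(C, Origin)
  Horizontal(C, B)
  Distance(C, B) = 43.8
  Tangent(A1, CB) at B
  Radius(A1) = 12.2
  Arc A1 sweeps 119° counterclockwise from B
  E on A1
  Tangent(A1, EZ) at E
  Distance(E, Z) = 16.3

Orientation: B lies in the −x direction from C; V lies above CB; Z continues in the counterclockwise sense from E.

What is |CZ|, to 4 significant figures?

52.26

On A1, B sits at bearing -90° from V; a 119° counterclockwise sweep puts E at bearing 29°, so E = V + 12.2·(cos 29°, sin 29°) = (-33.13, 18.11). A1 meets EZ tangentially, so VE is at right angles to EZ, so EZ runs along (−sin 29°, cos 29°); with |EZ| = 16.3, Z = (-41.03, 32.37). Then |CZ| = |Z − C| = 52.26.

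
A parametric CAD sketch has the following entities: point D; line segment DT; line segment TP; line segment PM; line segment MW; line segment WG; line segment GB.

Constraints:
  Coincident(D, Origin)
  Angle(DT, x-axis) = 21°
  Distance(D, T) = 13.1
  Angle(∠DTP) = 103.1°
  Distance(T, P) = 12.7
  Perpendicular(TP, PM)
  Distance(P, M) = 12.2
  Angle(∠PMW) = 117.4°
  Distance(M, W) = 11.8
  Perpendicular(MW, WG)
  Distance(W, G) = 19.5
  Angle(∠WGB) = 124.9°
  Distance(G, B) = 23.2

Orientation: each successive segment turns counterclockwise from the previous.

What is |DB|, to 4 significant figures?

33.72

The perpendicularity gives WG at right angles to MW, so WG runs at -19.50°; with |WG| = 19.5, G = (12.84, -2.035). ∠WGB = 124.9° gives GB at 35.60° from the x-axis; with |GB| = 23.2, B = (31.71, 11.47). Then |DB| = |B − D| = 33.72.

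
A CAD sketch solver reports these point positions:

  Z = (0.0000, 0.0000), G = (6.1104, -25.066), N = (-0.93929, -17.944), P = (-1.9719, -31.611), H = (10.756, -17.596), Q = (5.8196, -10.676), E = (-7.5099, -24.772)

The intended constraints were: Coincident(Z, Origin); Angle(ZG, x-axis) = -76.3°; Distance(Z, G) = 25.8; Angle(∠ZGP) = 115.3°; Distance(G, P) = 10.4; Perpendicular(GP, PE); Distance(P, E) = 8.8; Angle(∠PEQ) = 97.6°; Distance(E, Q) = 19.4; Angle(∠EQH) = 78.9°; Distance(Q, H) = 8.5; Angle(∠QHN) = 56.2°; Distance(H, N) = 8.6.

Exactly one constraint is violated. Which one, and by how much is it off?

Distance(H, N) = 8.6 — off by 3.10.

Z = (0.00, 0.00) ✓; ZG at -76.30° ✓; |ZG| = 25.80 ✓; ∠ZGP = 115.3° ✓; |GP| = 10.40 ✓; ∠(GP, PE) = 90.00° ✓; |PE| = 8.800 ✓; ∠PEQ = 97.60° ✓; |EQ| = 19.40 ✓; ∠EQH = 78.90° ✓; |QH| = 8.500 ✓; ∠QHN = 56.20° ✓; |HN| = 11.70 ✗.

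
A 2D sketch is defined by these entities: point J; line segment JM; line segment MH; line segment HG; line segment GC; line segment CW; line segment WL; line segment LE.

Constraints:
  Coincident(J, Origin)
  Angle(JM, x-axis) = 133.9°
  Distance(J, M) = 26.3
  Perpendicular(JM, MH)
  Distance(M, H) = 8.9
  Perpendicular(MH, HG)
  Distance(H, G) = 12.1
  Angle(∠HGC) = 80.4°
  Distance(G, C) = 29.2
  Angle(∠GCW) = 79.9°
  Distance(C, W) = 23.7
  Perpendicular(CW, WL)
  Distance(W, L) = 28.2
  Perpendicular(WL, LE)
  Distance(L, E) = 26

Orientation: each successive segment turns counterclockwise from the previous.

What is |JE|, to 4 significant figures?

9.452

CW is perpendicular to WL, so WL runs at -116.4°; with |WL| = 28.2, L = (-32.66, 12.81). The perpendicularity gives LE at right angles to WL, so LE runs at -26.40°; with |LE| = 26.0, E = (-9.369, 1.251). Then |JE| = |E − J| = 9.452.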